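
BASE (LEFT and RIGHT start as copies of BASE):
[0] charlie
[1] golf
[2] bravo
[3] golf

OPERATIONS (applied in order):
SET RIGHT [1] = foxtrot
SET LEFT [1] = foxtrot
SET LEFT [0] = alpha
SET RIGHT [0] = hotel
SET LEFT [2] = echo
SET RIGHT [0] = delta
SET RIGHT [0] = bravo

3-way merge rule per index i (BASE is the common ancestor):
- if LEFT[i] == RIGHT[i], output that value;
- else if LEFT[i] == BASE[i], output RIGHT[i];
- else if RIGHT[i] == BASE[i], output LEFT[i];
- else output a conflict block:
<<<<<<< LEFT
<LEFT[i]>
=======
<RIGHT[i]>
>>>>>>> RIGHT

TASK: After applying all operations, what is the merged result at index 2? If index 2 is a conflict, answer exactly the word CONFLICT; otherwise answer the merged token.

Answer: echo

Derivation:
Final LEFT:  [alpha, foxtrot, echo, golf]
Final RIGHT: [bravo, foxtrot, bravo, golf]
i=0: BASE=charlie L=alpha R=bravo all differ -> CONFLICT
i=1: L=foxtrot R=foxtrot -> agree -> foxtrot
i=2: L=echo, R=bravo=BASE -> take LEFT -> echo
i=3: L=golf R=golf -> agree -> golf
Index 2 -> echo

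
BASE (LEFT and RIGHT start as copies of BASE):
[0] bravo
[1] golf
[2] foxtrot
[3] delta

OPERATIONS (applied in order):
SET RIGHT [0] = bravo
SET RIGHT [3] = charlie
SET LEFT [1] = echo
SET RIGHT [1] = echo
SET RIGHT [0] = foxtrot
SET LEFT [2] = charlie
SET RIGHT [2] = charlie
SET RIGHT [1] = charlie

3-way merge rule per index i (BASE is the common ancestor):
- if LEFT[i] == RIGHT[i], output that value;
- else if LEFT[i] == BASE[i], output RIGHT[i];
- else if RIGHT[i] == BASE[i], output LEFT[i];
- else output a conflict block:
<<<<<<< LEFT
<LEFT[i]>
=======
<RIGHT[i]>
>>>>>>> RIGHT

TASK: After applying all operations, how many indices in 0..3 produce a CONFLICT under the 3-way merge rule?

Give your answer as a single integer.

Answer: 1

Derivation:
Final LEFT:  [bravo, echo, charlie, delta]
Final RIGHT: [foxtrot, charlie, charlie, charlie]
i=0: L=bravo=BASE, R=foxtrot -> take RIGHT -> foxtrot
i=1: BASE=golf L=echo R=charlie all differ -> CONFLICT
i=2: L=charlie R=charlie -> agree -> charlie
i=3: L=delta=BASE, R=charlie -> take RIGHT -> charlie
Conflict count: 1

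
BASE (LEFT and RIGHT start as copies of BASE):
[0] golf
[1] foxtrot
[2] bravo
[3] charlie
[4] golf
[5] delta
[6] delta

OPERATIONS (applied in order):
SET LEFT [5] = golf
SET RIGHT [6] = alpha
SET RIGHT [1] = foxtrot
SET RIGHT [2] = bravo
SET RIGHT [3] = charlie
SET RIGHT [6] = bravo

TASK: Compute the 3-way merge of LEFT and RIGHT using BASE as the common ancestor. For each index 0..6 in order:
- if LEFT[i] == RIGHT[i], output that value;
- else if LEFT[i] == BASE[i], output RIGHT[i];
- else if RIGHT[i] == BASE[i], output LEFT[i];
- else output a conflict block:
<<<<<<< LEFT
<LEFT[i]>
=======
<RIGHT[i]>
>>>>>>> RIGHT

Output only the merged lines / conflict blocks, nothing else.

Final LEFT:  [golf, foxtrot, bravo, charlie, golf, golf, delta]
Final RIGHT: [golf, foxtrot, bravo, charlie, golf, delta, bravo]
i=0: L=golf R=golf -> agree -> golf
i=1: L=foxtrot R=foxtrot -> agree -> foxtrot
i=2: L=bravo R=bravo -> agree -> bravo
i=3: L=charlie R=charlie -> agree -> charlie
i=4: L=golf R=golf -> agree -> golf
i=5: L=golf, R=delta=BASE -> take LEFT -> golf
i=6: L=delta=BASE, R=bravo -> take RIGHT -> bravo

Answer: golf
foxtrot
bravo
charlie
golf
golf
bravo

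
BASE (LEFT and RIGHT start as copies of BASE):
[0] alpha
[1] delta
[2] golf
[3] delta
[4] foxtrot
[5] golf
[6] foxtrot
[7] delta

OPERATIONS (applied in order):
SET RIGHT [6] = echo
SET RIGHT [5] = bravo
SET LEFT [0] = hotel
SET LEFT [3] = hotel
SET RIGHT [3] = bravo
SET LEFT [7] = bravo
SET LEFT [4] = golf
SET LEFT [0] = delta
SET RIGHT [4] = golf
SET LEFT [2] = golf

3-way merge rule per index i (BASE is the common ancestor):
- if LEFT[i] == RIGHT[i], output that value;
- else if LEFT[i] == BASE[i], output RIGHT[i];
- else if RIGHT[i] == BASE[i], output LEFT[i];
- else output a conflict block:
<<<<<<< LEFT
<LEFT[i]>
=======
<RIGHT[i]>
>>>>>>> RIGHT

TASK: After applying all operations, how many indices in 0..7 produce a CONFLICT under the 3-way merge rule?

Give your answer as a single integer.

Answer: 1

Derivation:
Final LEFT:  [delta, delta, golf, hotel, golf, golf, foxtrot, bravo]
Final RIGHT: [alpha, delta, golf, bravo, golf, bravo, echo, delta]
i=0: L=delta, R=alpha=BASE -> take LEFT -> delta
i=1: L=delta R=delta -> agree -> delta
i=2: L=golf R=golf -> agree -> golf
i=3: BASE=delta L=hotel R=bravo all differ -> CONFLICT
i=4: L=golf R=golf -> agree -> golf
i=5: L=golf=BASE, R=bravo -> take RIGHT -> bravo
i=6: L=foxtrot=BASE, R=echo -> take RIGHT -> echo
i=7: L=bravo, R=delta=BASE -> take LEFT -> bravo
Conflict count: 1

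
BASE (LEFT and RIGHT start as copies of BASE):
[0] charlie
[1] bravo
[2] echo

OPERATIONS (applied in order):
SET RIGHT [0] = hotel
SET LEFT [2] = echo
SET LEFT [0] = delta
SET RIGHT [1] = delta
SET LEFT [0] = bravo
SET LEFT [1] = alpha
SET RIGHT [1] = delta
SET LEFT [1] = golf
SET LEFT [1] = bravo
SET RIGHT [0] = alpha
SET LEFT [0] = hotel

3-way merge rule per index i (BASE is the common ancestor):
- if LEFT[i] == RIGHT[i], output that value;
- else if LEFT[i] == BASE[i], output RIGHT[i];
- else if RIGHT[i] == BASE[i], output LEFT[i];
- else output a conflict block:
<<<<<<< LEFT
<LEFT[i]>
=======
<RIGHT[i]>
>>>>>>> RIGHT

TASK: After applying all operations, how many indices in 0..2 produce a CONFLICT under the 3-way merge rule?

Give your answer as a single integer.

Final LEFT:  [hotel, bravo, echo]
Final RIGHT: [alpha, delta, echo]
i=0: BASE=charlie L=hotel R=alpha all differ -> CONFLICT
i=1: L=bravo=BASE, R=delta -> take RIGHT -> delta
i=2: L=echo R=echo -> agree -> echo
Conflict count: 1

Answer: 1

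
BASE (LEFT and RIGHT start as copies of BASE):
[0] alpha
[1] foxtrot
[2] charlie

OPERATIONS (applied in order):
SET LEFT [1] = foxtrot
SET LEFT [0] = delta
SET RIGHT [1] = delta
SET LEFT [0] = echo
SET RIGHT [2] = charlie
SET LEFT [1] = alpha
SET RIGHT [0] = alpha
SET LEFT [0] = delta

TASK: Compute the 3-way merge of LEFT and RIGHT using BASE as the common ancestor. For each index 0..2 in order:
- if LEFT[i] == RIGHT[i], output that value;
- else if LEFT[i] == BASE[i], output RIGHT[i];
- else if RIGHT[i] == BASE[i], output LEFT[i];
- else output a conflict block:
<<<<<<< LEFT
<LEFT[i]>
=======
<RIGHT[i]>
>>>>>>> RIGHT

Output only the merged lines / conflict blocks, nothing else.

Final LEFT:  [delta, alpha, charlie]
Final RIGHT: [alpha, delta, charlie]
i=0: L=delta, R=alpha=BASE -> take LEFT -> delta
i=1: BASE=foxtrot L=alpha R=delta all differ -> CONFLICT
i=2: L=charlie R=charlie -> agree -> charlie

Answer: delta
<<<<<<< LEFT
alpha
=======
delta
>>>>>>> RIGHT
charlie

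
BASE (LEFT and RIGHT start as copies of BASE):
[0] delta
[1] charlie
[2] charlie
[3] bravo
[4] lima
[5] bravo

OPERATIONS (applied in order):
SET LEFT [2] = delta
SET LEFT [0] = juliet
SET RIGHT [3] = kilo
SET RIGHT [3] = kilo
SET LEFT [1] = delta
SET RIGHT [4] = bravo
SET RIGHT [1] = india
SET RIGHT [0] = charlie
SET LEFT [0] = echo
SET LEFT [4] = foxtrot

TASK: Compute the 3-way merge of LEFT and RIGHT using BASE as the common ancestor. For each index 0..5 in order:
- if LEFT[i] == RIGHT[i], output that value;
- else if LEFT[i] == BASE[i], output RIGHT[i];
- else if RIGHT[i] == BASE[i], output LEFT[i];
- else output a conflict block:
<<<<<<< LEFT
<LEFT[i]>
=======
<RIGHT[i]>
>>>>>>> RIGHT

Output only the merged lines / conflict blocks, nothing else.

Final LEFT:  [echo, delta, delta, bravo, foxtrot, bravo]
Final RIGHT: [charlie, india, charlie, kilo, bravo, bravo]
i=0: BASE=delta L=echo R=charlie all differ -> CONFLICT
i=1: BASE=charlie L=delta R=india all differ -> CONFLICT
i=2: L=delta, R=charlie=BASE -> take LEFT -> delta
i=3: L=bravo=BASE, R=kilo -> take RIGHT -> kilo
i=4: BASE=lima L=foxtrot R=bravo all differ -> CONFLICT
i=5: L=bravo R=bravo -> agree -> bravo

Answer: <<<<<<< LEFT
echo
=======
charlie
>>>>>>> RIGHT
<<<<<<< LEFT
delta
=======
india
>>>>>>> RIGHT
delta
kilo
<<<<<<< LEFT
foxtrot
=======
bravo
>>>>>>> RIGHT
bravo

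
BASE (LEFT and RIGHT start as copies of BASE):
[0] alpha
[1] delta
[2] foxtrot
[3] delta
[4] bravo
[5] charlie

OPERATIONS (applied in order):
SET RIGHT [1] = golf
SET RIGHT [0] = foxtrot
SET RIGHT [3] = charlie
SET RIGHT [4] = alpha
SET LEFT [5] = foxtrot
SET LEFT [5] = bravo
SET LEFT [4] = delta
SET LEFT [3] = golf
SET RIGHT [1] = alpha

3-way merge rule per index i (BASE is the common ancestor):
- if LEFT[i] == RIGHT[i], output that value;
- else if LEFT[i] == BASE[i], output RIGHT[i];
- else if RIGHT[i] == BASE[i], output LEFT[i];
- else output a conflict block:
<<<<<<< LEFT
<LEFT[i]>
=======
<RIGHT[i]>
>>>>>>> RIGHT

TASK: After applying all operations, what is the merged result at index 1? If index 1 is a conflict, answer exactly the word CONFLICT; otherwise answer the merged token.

Answer: alpha

Derivation:
Final LEFT:  [alpha, delta, foxtrot, golf, delta, bravo]
Final RIGHT: [foxtrot, alpha, foxtrot, charlie, alpha, charlie]
i=0: L=alpha=BASE, R=foxtrot -> take RIGHT -> foxtrot
i=1: L=delta=BASE, R=alpha -> take RIGHT -> alpha
i=2: L=foxtrot R=foxtrot -> agree -> foxtrot
i=3: BASE=delta L=golf R=charlie all differ -> CONFLICT
i=4: BASE=bravo L=delta R=alpha all differ -> CONFLICT
i=5: L=bravo, R=charlie=BASE -> take LEFT -> bravo
Index 1 -> alpha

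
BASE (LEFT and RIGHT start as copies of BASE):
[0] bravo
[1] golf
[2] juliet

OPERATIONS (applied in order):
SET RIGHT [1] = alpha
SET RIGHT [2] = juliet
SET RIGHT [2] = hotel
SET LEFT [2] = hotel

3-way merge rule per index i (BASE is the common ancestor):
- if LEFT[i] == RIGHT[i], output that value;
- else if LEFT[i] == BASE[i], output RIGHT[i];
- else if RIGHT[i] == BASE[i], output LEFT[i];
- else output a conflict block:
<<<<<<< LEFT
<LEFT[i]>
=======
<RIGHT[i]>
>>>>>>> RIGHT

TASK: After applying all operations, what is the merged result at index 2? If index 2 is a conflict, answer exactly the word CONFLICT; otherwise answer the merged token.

Final LEFT:  [bravo, golf, hotel]
Final RIGHT: [bravo, alpha, hotel]
i=0: L=bravo R=bravo -> agree -> bravo
i=1: L=golf=BASE, R=alpha -> take RIGHT -> alpha
i=2: L=hotel R=hotel -> agree -> hotel
Index 2 -> hotel

Answer: hotel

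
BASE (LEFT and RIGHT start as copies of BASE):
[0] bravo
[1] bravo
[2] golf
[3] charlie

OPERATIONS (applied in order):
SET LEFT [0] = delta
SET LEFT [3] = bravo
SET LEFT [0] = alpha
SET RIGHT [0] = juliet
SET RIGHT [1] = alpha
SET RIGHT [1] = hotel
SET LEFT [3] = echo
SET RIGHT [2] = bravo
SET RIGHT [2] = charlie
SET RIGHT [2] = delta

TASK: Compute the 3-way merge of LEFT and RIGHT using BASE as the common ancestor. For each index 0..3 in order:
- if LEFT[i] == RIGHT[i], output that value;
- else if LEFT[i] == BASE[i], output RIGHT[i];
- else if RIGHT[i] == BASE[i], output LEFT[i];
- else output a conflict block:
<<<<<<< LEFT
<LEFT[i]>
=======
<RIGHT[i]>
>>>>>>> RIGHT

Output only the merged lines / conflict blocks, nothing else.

Final LEFT:  [alpha, bravo, golf, echo]
Final RIGHT: [juliet, hotel, delta, charlie]
i=0: BASE=bravo L=alpha R=juliet all differ -> CONFLICT
i=1: L=bravo=BASE, R=hotel -> take RIGHT -> hotel
i=2: L=golf=BASE, R=delta -> take RIGHT -> delta
i=3: L=echo, R=charlie=BASE -> take LEFT -> echo

Answer: <<<<<<< LEFT
alpha
=======
juliet
>>>>>>> RIGHT
hotel
delta
echo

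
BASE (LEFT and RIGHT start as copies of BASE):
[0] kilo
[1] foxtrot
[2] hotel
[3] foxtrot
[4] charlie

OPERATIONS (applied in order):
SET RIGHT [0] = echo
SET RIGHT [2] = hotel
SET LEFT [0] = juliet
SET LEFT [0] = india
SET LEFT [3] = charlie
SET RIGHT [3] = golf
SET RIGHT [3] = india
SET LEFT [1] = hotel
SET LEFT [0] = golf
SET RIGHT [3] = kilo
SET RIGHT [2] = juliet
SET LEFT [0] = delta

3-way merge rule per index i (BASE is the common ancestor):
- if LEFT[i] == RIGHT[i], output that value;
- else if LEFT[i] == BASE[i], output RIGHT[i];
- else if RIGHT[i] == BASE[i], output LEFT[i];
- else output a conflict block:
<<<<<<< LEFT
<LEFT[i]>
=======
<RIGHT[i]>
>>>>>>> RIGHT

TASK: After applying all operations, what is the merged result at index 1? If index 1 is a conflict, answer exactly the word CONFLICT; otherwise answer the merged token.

Final LEFT:  [delta, hotel, hotel, charlie, charlie]
Final RIGHT: [echo, foxtrot, juliet, kilo, charlie]
i=0: BASE=kilo L=delta R=echo all differ -> CONFLICT
i=1: L=hotel, R=foxtrot=BASE -> take LEFT -> hotel
i=2: L=hotel=BASE, R=juliet -> take RIGHT -> juliet
i=3: BASE=foxtrot L=charlie R=kilo all differ -> CONFLICT
i=4: L=charlie R=charlie -> agree -> charlie
Index 1 -> hotel

Answer: hotel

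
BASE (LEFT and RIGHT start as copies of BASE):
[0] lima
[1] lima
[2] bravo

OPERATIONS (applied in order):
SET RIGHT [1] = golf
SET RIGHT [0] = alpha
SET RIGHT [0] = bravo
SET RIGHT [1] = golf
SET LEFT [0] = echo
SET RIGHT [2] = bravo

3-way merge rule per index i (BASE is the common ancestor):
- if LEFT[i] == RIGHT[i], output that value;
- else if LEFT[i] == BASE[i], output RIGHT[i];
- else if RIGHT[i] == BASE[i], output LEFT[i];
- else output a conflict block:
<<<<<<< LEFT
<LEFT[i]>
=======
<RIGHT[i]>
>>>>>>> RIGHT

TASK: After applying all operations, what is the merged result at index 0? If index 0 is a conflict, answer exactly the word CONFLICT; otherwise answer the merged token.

Answer: CONFLICT

Derivation:
Final LEFT:  [echo, lima, bravo]
Final RIGHT: [bravo, golf, bravo]
i=0: BASE=lima L=echo R=bravo all differ -> CONFLICT
i=1: L=lima=BASE, R=golf -> take RIGHT -> golf
i=2: L=bravo R=bravo -> agree -> bravo
Index 0 -> CONFLICT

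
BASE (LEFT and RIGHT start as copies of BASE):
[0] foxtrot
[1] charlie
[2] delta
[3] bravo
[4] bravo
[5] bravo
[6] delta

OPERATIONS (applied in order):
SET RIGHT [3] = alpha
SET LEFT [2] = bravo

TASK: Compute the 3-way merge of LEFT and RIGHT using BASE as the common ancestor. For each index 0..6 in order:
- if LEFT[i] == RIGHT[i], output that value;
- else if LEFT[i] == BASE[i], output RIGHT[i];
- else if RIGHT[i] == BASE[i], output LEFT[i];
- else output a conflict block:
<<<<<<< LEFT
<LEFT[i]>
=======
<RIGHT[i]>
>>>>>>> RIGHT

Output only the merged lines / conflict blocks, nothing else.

Answer: foxtrot
charlie
bravo
alpha
bravo
bravo
delta

Derivation:
Final LEFT:  [foxtrot, charlie, bravo, bravo, bravo, bravo, delta]
Final RIGHT: [foxtrot, charlie, delta, alpha, bravo, bravo, delta]
i=0: L=foxtrot R=foxtrot -> agree -> foxtrot
i=1: L=charlie R=charlie -> agree -> charlie
i=2: L=bravo, R=delta=BASE -> take LEFT -> bravo
i=3: L=bravo=BASE, R=alpha -> take RIGHT -> alpha
i=4: L=bravo R=bravo -> agree -> bravo
i=5: L=bravo R=bravo -> agree -> bravo
i=6: L=delta R=delta -> agree -> delta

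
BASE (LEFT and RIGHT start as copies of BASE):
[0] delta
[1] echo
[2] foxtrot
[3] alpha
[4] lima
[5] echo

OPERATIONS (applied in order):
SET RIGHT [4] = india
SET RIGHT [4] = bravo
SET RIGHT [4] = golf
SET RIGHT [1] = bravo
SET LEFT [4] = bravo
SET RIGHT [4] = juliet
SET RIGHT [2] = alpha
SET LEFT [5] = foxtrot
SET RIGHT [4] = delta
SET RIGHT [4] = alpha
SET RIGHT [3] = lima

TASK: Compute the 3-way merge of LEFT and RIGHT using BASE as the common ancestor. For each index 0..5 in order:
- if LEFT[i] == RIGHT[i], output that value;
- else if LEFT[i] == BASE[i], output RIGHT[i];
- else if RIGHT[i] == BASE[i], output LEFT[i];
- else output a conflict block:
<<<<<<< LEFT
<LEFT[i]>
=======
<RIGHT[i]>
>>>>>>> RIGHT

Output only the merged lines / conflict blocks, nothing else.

Answer: delta
bravo
alpha
lima
<<<<<<< LEFT
bravo
=======
alpha
>>>>>>> RIGHT
foxtrot

Derivation:
Final LEFT:  [delta, echo, foxtrot, alpha, bravo, foxtrot]
Final RIGHT: [delta, bravo, alpha, lima, alpha, echo]
i=0: L=delta R=delta -> agree -> delta
i=1: L=echo=BASE, R=bravo -> take RIGHT -> bravo
i=2: L=foxtrot=BASE, R=alpha -> take RIGHT -> alpha
i=3: L=alpha=BASE, R=lima -> take RIGHT -> lima
i=4: BASE=lima L=bravo R=alpha all differ -> CONFLICT
i=5: L=foxtrot, R=echo=BASE -> take LEFT -> foxtrot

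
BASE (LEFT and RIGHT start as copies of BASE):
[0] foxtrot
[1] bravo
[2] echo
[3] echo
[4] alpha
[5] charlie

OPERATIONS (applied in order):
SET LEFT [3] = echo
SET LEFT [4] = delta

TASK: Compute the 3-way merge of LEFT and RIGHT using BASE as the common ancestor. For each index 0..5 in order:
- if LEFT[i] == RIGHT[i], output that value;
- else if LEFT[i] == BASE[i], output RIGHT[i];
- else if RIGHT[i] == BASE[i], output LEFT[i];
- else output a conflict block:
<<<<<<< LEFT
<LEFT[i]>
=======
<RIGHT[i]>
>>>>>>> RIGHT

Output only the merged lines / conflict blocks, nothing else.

Final LEFT:  [foxtrot, bravo, echo, echo, delta, charlie]
Final RIGHT: [foxtrot, bravo, echo, echo, alpha, charlie]
i=0: L=foxtrot R=foxtrot -> agree -> foxtrot
i=1: L=bravo R=bravo -> agree -> bravo
i=2: L=echo R=echo -> agree -> echo
i=3: L=echo R=echo -> agree -> echo
i=4: L=delta, R=alpha=BASE -> take LEFT -> delta
i=5: L=charlie R=charlie -> agree -> charlie

Answer: foxtrot
bravo
echo
echo
delta
charlie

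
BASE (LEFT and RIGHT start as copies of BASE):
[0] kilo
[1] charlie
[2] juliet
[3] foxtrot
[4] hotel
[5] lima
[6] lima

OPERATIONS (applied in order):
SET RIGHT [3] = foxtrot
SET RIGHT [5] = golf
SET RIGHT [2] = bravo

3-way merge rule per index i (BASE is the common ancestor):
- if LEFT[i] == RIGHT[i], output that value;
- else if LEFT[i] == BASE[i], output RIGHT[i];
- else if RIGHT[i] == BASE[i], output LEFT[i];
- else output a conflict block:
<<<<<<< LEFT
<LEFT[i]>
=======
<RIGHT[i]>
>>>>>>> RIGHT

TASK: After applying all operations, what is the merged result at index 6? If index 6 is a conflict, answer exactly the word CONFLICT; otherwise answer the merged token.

Answer: lima

Derivation:
Final LEFT:  [kilo, charlie, juliet, foxtrot, hotel, lima, lima]
Final RIGHT: [kilo, charlie, bravo, foxtrot, hotel, golf, lima]
i=0: L=kilo R=kilo -> agree -> kilo
i=1: L=charlie R=charlie -> agree -> charlie
i=2: L=juliet=BASE, R=bravo -> take RIGHT -> bravo
i=3: L=foxtrot R=foxtrot -> agree -> foxtrot
i=4: L=hotel R=hotel -> agree -> hotel
i=5: L=lima=BASE, R=golf -> take RIGHT -> golf
i=6: L=lima R=lima -> agree -> lima
Index 6 -> lima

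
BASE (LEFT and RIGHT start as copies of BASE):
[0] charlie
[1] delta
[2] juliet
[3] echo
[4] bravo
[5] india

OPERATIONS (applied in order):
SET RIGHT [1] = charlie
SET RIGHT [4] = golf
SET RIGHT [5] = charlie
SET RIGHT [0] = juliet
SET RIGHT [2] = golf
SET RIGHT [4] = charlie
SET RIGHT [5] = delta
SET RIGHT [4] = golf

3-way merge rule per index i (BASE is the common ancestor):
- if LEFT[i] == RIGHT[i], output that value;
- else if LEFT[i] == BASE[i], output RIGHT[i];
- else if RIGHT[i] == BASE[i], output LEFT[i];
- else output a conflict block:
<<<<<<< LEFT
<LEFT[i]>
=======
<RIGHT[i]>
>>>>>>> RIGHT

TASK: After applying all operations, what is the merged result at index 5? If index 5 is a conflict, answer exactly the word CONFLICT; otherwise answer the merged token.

Answer: delta

Derivation:
Final LEFT:  [charlie, delta, juliet, echo, bravo, india]
Final RIGHT: [juliet, charlie, golf, echo, golf, delta]
i=0: L=charlie=BASE, R=juliet -> take RIGHT -> juliet
i=1: L=delta=BASE, R=charlie -> take RIGHT -> charlie
i=2: L=juliet=BASE, R=golf -> take RIGHT -> golf
i=3: L=echo R=echo -> agree -> echo
i=4: L=bravo=BASE, R=golf -> take RIGHT -> golf
i=5: L=india=BASE, R=delta -> take RIGHT -> delta
Index 5 -> delta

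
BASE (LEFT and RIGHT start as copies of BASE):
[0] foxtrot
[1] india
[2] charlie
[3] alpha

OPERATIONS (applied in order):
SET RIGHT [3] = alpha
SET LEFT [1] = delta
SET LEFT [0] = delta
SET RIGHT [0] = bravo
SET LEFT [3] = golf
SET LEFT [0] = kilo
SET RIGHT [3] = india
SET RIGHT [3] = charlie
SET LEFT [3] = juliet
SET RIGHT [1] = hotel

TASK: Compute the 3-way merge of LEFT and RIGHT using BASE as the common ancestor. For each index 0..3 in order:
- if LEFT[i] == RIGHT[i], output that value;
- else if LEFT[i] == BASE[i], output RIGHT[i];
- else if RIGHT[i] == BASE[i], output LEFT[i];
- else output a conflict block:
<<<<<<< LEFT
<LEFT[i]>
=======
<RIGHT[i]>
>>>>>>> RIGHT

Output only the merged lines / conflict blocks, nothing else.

Answer: <<<<<<< LEFT
kilo
=======
bravo
>>>>>>> RIGHT
<<<<<<< LEFT
delta
=======
hotel
>>>>>>> RIGHT
charlie
<<<<<<< LEFT
juliet
=======
charlie
>>>>>>> RIGHT

Derivation:
Final LEFT:  [kilo, delta, charlie, juliet]
Final RIGHT: [bravo, hotel, charlie, charlie]
i=0: BASE=foxtrot L=kilo R=bravo all differ -> CONFLICT
i=1: BASE=india L=delta R=hotel all differ -> CONFLICT
i=2: L=charlie R=charlie -> agree -> charlie
i=3: BASE=alpha L=juliet R=charlie all differ -> CONFLICT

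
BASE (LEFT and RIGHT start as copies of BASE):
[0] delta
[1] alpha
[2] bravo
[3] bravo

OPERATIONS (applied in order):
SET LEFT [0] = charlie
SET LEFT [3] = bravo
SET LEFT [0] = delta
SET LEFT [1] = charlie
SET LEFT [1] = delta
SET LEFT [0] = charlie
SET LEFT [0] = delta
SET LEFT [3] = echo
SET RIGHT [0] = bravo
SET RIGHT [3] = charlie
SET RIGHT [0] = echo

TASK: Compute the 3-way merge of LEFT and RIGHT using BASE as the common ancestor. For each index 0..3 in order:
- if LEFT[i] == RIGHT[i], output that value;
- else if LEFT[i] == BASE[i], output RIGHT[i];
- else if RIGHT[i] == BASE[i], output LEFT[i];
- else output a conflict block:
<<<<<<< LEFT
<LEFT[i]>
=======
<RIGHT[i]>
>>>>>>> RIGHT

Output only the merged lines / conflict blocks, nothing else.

Answer: echo
delta
bravo
<<<<<<< LEFT
echo
=======
charlie
>>>>>>> RIGHT

Derivation:
Final LEFT:  [delta, delta, bravo, echo]
Final RIGHT: [echo, alpha, bravo, charlie]
i=0: L=delta=BASE, R=echo -> take RIGHT -> echo
i=1: L=delta, R=alpha=BASE -> take LEFT -> delta
i=2: L=bravo R=bravo -> agree -> bravo
i=3: BASE=bravo L=echo R=charlie all differ -> CONFLICT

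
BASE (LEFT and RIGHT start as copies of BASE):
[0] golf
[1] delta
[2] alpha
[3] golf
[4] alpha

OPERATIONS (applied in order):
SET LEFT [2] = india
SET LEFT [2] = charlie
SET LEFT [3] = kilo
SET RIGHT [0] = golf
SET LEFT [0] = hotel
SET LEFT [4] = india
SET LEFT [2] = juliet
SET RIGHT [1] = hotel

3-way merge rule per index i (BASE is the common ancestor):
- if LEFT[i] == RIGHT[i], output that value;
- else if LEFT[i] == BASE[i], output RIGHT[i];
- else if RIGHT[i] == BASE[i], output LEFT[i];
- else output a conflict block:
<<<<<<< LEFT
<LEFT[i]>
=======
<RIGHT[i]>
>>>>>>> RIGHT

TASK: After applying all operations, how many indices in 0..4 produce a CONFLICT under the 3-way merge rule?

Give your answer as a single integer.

Answer: 0

Derivation:
Final LEFT:  [hotel, delta, juliet, kilo, india]
Final RIGHT: [golf, hotel, alpha, golf, alpha]
i=0: L=hotel, R=golf=BASE -> take LEFT -> hotel
i=1: L=delta=BASE, R=hotel -> take RIGHT -> hotel
i=2: L=juliet, R=alpha=BASE -> take LEFT -> juliet
i=3: L=kilo, R=golf=BASE -> take LEFT -> kilo
i=4: L=india, R=alpha=BASE -> take LEFT -> india
Conflict count: 0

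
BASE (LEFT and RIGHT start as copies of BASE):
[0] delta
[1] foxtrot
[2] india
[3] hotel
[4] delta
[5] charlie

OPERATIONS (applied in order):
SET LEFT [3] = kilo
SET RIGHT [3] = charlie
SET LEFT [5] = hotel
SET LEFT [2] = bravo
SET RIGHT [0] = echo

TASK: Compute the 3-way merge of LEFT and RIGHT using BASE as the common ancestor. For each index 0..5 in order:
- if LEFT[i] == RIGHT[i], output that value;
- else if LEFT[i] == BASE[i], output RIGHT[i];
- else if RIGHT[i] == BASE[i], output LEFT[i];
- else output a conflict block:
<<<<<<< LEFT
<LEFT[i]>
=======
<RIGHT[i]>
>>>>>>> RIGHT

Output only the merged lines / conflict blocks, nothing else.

Final LEFT:  [delta, foxtrot, bravo, kilo, delta, hotel]
Final RIGHT: [echo, foxtrot, india, charlie, delta, charlie]
i=0: L=delta=BASE, R=echo -> take RIGHT -> echo
i=1: L=foxtrot R=foxtrot -> agree -> foxtrot
i=2: L=bravo, R=india=BASE -> take LEFT -> bravo
i=3: BASE=hotel L=kilo R=charlie all differ -> CONFLICT
i=4: L=delta R=delta -> agree -> delta
i=5: L=hotel, R=charlie=BASE -> take LEFT -> hotel

Answer: echo
foxtrot
bravo
<<<<<<< LEFT
kilo
=======
charlie
>>>>>>> RIGHT
delta
hotel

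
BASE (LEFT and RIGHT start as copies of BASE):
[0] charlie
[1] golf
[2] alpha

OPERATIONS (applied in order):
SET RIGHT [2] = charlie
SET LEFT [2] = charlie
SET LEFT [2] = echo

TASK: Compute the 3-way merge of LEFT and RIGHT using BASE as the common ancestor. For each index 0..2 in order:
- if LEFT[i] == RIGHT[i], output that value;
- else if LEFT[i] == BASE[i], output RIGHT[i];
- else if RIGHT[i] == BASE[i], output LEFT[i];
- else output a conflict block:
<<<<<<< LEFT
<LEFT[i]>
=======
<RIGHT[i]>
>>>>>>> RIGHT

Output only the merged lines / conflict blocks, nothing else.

Final LEFT:  [charlie, golf, echo]
Final RIGHT: [charlie, golf, charlie]
i=0: L=charlie R=charlie -> agree -> charlie
i=1: L=golf R=golf -> agree -> golf
i=2: BASE=alpha L=echo R=charlie all differ -> CONFLICT

Answer: charlie
golf
<<<<<<< LEFT
echo
=======
charlie
>>>>>>> RIGHT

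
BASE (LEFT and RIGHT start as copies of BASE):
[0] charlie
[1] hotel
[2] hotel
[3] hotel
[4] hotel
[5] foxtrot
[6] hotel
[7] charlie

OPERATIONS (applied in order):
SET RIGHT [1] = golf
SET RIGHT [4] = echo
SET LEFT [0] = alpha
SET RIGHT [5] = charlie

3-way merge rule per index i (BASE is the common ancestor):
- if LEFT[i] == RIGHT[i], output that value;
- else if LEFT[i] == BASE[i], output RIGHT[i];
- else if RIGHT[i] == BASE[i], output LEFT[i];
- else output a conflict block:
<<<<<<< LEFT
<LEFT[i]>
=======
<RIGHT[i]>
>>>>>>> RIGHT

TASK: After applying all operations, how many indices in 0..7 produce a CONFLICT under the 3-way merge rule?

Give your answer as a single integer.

Final LEFT:  [alpha, hotel, hotel, hotel, hotel, foxtrot, hotel, charlie]
Final RIGHT: [charlie, golf, hotel, hotel, echo, charlie, hotel, charlie]
i=0: L=alpha, R=charlie=BASE -> take LEFT -> alpha
i=1: L=hotel=BASE, R=golf -> take RIGHT -> golf
i=2: L=hotel R=hotel -> agree -> hotel
i=3: L=hotel R=hotel -> agree -> hotel
i=4: L=hotel=BASE, R=echo -> take RIGHT -> echo
i=5: L=foxtrot=BASE, R=charlie -> take RIGHT -> charlie
i=6: L=hotel R=hotel -> agree -> hotel
i=7: L=charlie R=charlie -> agree -> charlie
Conflict count: 0

Answer: 0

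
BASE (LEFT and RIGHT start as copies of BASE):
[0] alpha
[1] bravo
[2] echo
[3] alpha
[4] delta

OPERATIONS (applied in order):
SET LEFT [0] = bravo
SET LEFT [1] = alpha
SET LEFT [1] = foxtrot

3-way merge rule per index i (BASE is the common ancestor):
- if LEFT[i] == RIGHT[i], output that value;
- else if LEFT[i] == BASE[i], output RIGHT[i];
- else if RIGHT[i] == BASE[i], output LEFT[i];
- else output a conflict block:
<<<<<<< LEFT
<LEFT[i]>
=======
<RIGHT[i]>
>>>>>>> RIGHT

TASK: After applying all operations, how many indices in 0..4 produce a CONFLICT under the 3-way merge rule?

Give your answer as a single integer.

Final LEFT:  [bravo, foxtrot, echo, alpha, delta]
Final RIGHT: [alpha, bravo, echo, alpha, delta]
i=0: L=bravo, R=alpha=BASE -> take LEFT -> bravo
i=1: L=foxtrot, R=bravo=BASE -> take LEFT -> foxtrot
i=2: L=echo R=echo -> agree -> echo
i=3: L=alpha R=alpha -> agree -> alpha
i=4: L=delta R=delta -> agree -> delta
Conflict count: 0

Answer: 0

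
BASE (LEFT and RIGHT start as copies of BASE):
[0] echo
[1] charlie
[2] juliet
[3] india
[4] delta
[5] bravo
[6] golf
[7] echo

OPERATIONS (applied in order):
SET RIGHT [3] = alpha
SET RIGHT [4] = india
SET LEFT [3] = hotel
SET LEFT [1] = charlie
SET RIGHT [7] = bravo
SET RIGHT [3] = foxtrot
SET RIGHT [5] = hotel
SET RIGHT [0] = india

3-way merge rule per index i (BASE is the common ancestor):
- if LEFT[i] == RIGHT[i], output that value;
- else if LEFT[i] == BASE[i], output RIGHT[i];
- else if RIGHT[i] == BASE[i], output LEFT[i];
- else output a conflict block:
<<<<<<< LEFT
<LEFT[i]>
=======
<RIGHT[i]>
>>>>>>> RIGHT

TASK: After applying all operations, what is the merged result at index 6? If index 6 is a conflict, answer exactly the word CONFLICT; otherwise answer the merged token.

Answer: golf

Derivation:
Final LEFT:  [echo, charlie, juliet, hotel, delta, bravo, golf, echo]
Final RIGHT: [india, charlie, juliet, foxtrot, india, hotel, golf, bravo]
i=0: L=echo=BASE, R=india -> take RIGHT -> india
i=1: L=charlie R=charlie -> agree -> charlie
i=2: L=juliet R=juliet -> agree -> juliet
i=3: BASE=india L=hotel R=foxtrot all differ -> CONFLICT
i=4: L=delta=BASE, R=india -> take RIGHT -> india
i=5: L=bravo=BASE, R=hotel -> take RIGHT -> hotel
i=6: L=golf R=golf -> agree -> golf
i=7: L=echo=BASE, R=bravo -> take RIGHT -> bravo
Index 6 -> golf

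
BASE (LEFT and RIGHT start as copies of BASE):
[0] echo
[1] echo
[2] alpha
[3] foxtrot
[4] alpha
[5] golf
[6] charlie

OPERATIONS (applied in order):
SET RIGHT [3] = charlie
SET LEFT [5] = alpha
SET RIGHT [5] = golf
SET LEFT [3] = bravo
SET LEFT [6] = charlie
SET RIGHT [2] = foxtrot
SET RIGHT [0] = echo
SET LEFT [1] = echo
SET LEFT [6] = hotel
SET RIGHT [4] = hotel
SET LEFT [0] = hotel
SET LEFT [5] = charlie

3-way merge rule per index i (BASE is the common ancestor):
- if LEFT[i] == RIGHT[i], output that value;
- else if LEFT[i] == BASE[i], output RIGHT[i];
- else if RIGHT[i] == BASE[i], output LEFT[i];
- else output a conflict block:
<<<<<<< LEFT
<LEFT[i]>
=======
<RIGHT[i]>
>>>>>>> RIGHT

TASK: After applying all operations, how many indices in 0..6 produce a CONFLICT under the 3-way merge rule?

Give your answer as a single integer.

Final LEFT:  [hotel, echo, alpha, bravo, alpha, charlie, hotel]
Final RIGHT: [echo, echo, foxtrot, charlie, hotel, golf, charlie]
i=0: L=hotel, R=echo=BASE -> take LEFT -> hotel
i=1: L=echo R=echo -> agree -> echo
i=2: L=alpha=BASE, R=foxtrot -> take RIGHT -> foxtrot
i=3: BASE=foxtrot L=bravo R=charlie all differ -> CONFLICT
i=4: L=alpha=BASE, R=hotel -> take RIGHT -> hotel
i=5: L=charlie, R=golf=BASE -> take LEFT -> charlie
i=6: L=hotel, R=charlie=BASE -> take LEFT -> hotel
Conflict count: 1

Answer: 1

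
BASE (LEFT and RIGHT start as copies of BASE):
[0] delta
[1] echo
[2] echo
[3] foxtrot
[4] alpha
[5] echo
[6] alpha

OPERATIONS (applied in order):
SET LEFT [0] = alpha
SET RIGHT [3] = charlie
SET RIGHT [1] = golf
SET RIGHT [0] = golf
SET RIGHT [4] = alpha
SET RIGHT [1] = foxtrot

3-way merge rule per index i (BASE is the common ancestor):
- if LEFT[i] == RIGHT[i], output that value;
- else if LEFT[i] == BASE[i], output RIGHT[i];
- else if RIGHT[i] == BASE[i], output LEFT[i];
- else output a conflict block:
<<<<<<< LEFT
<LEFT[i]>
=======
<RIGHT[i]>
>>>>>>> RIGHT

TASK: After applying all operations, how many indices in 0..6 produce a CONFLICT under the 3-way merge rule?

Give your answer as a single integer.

Final LEFT:  [alpha, echo, echo, foxtrot, alpha, echo, alpha]
Final RIGHT: [golf, foxtrot, echo, charlie, alpha, echo, alpha]
i=0: BASE=delta L=alpha R=golf all differ -> CONFLICT
i=1: L=echo=BASE, R=foxtrot -> take RIGHT -> foxtrot
i=2: L=echo R=echo -> agree -> echo
i=3: L=foxtrot=BASE, R=charlie -> take RIGHT -> charlie
i=4: L=alpha R=alpha -> agree -> alpha
i=5: L=echo R=echo -> agree -> echo
i=6: L=alpha R=alpha -> agree -> alpha
Conflict count: 1

Answer: 1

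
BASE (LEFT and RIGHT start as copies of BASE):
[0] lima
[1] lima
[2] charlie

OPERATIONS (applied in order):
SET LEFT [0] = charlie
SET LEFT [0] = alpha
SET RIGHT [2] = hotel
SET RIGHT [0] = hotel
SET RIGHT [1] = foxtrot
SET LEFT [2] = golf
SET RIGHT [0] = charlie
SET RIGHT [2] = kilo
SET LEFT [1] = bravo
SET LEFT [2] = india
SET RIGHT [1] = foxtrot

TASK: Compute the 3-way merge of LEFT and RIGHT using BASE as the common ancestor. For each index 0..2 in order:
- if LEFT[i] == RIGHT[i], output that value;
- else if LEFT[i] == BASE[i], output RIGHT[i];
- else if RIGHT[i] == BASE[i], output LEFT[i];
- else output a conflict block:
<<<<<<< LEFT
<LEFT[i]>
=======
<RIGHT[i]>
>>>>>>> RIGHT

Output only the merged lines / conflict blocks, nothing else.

Answer: <<<<<<< LEFT
alpha
=======
charlie
>>>>>>> RIGHT
<<<<<<< LEFT
bravo
=======
foxtrot
>>>>>>> RIGHT
<<<<<<< LEFT
india
=======
kilo
>>>>>>> RIGHT

Derivation:
Final LEFT:  [alpha, bravo, india]
Final RIGHT: [charlie, foxtrot, kilo]
i=0: BASE=lima L=alpha R=charlie all differ -> CONFLICT
i=1: BASE=lima L=bravo R=foxtrot all differ -> CONFLICT
i=2: BASE=charlie L=india R=kilo all differ -> CONFLICT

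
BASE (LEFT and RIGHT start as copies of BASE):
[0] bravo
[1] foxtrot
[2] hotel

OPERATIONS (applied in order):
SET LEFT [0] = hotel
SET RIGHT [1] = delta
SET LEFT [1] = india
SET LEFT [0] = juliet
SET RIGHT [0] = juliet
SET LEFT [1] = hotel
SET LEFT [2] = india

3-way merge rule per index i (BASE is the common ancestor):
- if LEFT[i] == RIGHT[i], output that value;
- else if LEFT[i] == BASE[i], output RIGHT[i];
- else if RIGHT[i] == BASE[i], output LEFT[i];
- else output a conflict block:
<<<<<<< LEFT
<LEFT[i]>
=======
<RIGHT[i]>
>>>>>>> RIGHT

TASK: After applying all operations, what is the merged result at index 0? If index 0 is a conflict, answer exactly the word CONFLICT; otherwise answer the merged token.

Final LEFT:  [juliet, hotel, india]
Final RIGHT: [juliet, delta, hotel]
i=0: L=juliet R=juliet -> agree -> juliet
i=1: BASE=foxtrot L=hotel R=delta all differ -> CONFLICT
i=2: L=india, R=hotel=BASE -> take LEFT -> india
Index 0 -> juliet

Answer: juliet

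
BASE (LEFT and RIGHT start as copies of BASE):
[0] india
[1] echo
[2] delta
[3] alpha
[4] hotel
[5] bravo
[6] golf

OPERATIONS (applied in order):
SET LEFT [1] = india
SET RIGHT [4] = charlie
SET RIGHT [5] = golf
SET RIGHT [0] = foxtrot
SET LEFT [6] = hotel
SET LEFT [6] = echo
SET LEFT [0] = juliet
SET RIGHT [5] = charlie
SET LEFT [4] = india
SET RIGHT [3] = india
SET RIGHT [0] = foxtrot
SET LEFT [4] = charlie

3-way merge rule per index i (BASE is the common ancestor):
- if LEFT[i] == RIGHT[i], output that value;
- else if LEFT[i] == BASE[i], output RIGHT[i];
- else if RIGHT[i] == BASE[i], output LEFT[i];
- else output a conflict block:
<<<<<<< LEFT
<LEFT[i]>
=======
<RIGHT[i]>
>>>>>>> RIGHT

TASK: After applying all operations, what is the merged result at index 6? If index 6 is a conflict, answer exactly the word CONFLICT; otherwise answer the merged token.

Final LEFT:  [juliet, india, delta, alpha, charlie, bravo, echo]
Final RIGHT: [foxtrot, echo, delta, india, charlie, charlie, golf]
i=0: BASE=india L=juliet R=foxtrot all differ -> CONFLICT
i=1: L=india, R=echo=BASE -> take LEFT -> india
i=2: L=delta R=delta -> agree -> delta
i=3: L=alpha=BASE, R=india -> take RIGHT -> india
i=4: L=charlie R=charlie -> agree -> charlie
i=5: L=bravo=BASE, R=charlie -> take RIGHT -> charlie
i=6: L=echo, R=golf=BASE -> take LEFT -> echo
Index 6 -> echo

Answer: echo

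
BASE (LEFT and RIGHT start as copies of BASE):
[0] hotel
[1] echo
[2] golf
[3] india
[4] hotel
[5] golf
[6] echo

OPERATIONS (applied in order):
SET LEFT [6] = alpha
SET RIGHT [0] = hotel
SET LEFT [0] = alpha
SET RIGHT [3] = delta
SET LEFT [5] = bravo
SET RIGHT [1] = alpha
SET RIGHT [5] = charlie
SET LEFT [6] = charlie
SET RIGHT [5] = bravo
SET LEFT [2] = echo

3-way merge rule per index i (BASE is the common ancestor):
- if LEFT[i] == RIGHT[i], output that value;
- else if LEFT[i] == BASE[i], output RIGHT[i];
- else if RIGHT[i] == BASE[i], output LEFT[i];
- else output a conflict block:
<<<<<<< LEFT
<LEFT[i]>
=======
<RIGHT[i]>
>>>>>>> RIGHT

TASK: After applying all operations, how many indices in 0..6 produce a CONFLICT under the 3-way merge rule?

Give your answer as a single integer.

Answer: 0

Derivation:
Final LEFT:  [alpha, echo, echo, india, hotel, bravo, charlie]
Final RIGHT: [hotel, alpha, golf, delta, hotel, bravo, echo]
i=0: L=alpha, R=hotel=BASE -> take LEFT -> alpha
i=1: L=echo=BASE, R=alpha -> take RIGHT -> alpha
i=2: L=echo, R=golf=BASE -> take LEFT -> echo
i=3: L=india=BASE, R=delta -> take RIGHT -> delta
i=4: L=hotel R=hotel -> agree -> hotel
i=5: L=bravo R=bravo -> agree -> bravo
i=6: L=charlie, R=echo=BASE -> take LEFT -> charlie
Conflict count: 0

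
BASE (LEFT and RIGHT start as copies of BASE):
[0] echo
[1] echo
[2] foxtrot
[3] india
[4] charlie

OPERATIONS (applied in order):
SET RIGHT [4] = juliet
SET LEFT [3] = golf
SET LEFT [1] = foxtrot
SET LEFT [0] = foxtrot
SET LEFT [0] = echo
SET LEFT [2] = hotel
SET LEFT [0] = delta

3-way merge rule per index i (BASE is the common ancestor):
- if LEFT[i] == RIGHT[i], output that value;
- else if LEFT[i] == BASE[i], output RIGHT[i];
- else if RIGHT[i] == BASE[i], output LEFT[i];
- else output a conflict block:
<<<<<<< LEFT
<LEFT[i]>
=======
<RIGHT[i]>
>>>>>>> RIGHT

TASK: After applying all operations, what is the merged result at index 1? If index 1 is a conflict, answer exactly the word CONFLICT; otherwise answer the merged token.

Answer: foxtrot

Derivation:
Final LEFT:  [delta, foxtrot, hotel, golf, charlie]
Final RIGHT: [echo, echo, foxtrot, india, juliet]
i=0: L=delta, R=echo=BASE -> take LEFT -> delta
i=1: L=foxtrot, R=echo=BASE -> take LEFT -> foxtrot
i=2: L=hotel, R=foxtrot=BASE -> take LEFT -> hotel
i=3: L=golf, R=india=BASE -> take LEFT -> golf
i=4: L=charlie=BASE, R=juliet -> take RIGHT -> juliet
Index 1 -> foxtrot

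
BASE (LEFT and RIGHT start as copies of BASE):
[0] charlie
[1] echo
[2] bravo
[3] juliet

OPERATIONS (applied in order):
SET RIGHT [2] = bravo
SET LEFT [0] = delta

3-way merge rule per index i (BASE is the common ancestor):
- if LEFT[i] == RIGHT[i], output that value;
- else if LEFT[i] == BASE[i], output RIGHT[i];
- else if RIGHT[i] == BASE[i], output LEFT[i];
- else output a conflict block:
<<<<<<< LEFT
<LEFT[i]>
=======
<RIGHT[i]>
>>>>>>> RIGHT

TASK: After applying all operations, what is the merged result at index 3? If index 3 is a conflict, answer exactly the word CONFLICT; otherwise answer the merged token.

Answer: juliet

Derivation:
Final LEFT:  [delta, echo, bravo, juliet]
Final RIGHT: [charlie, echo, bravo, juliet]
i=0: L=delta, R=charlie=BASE -> take LEFT -> delta
i=1: L=echo R=echo -> agree -> echo
i=2: L=bravo R=bravo -> agree -> bravo
i=3: L=juliet R=juliet -> agree -> juliet
Index 3 -> juliet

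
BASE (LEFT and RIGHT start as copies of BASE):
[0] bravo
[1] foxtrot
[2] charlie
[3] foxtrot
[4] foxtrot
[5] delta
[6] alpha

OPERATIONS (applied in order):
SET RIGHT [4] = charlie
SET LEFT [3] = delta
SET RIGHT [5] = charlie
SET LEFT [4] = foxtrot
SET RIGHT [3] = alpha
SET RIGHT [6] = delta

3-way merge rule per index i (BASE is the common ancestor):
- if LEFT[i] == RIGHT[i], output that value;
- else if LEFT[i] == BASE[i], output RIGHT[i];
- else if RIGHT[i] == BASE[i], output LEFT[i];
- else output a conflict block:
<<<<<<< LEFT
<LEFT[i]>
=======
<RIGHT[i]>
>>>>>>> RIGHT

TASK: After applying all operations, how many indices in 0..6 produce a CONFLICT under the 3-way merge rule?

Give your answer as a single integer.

Final LEFT:  [bravo, foxtrot, charlie, delta, foxtrot, delta, alpha]
Final RIGHT: [bravo, foxtrot, charlie, alpha, charlie, charlie, delta]
i=0: L=bravo R=bravo -> agree -> bravo
i=1: L=foxtrot R=foxtrot -> agree -> foxtrot
i=2: L=charlie R=charlie -> agree -> charlie
i=3: BASE=foxtrot L=delta R=alpha all differ -> CONFLICT
i=4: L=foxtrot=BASE, R=charlie -> take RIGHT -> charlie
i=5: L=delta=BASE, R=charlie -> take RIGHT -> charlie
i=6: L=alpha=BASE, R=delta -> take RIGHT -> delta
Conflict count: 1

Answer: 1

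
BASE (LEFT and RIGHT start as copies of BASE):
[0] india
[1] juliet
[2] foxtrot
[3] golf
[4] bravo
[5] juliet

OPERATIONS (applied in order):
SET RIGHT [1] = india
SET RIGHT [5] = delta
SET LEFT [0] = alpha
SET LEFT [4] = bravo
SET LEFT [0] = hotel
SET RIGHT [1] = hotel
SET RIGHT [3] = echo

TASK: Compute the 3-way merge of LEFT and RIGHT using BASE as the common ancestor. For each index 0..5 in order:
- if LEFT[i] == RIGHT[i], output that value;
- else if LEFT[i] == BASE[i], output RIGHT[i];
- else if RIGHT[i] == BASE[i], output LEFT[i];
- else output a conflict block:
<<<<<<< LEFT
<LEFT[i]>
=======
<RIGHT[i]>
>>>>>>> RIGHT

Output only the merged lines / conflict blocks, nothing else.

Final LEFT:  [hotel, juliet, foxtrot, golf, bravo, juliet]
Final RIGHT: [india, hotel, foxtrot, echo, bravo, delta]
i=0: L=hotel, R=india=BASE -> take LEFT -> hotel
i=1: L=juliet=BASE, R=hotel -> take RIGHT -> hotel
i=2: L=foxtrot R=foxtrot -> agree -> foxtrot
i=3: L=golf=BASE, R=echo -> take RIGHT -> echo
i=4: L=bravo R=bravo -> agree -> bravo
i=5: L=juliet=BASE, R=delta -> take RIGHT -> delta

Answer: hotel
hotel
foxtrot
echo
bravo
delta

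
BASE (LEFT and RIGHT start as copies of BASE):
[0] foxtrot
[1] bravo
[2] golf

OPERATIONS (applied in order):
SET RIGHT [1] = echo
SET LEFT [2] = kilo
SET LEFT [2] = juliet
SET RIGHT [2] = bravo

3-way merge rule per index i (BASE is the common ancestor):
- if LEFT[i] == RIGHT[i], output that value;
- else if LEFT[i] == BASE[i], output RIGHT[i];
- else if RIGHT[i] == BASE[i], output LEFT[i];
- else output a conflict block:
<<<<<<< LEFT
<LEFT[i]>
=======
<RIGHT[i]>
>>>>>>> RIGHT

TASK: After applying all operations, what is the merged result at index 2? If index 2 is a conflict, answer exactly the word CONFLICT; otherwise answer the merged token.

Final LEFT:  [foxtrot, bravo, juliet]
Final RIGHT: [foxtrot, echo, bravo]
i=0: L=foxtrot R=foxtrot -> agree -> foxtrot
i=1: L=bravo=BASE, R=echo -> take RIGHT -> echo
i=2: BASE=golf L=juliet R=bravo all differ -> CONFLICT
Index 2 -> CONFLICT

Answer: CONFLICT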